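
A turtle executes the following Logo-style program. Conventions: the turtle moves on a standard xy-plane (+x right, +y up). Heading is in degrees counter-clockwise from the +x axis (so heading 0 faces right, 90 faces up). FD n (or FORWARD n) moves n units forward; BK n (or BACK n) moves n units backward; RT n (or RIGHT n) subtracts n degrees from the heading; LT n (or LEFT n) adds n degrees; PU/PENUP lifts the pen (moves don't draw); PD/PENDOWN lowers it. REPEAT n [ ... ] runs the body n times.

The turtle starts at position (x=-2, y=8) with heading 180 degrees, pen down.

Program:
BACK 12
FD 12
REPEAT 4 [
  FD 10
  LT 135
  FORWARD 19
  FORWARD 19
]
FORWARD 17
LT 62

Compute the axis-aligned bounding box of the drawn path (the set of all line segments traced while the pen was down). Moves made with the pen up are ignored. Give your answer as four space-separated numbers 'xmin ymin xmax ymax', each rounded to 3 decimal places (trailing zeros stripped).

Executing turtle program step by step:
Start: pos=(-2,8), heading=180, pen down
BK 12: (-2,8) -> (10,8) [heading=180, draw]
FD 12: (10,8) -> (-2,8) [heading=180, draw]
REPEAT 4 [
  -- iteration 1/4 --
  FD 10: (-2,8) -> (-12,8) [heading=180, draw]
  LT 135: heading 180 -> 315
  FD 19: (-12,8) -> (1.435,-5.435) [heading=315, draw]
  FD 19: (1.435,-5.435) -> (14.87,-18.87) [heading=315, draw]
  -- iteration 2/4 --
  FD 10: (14.87,-18.87) -> (21.941,-25.941) [heading=315, draw]
  LT 135: heading 315 -> 90
  FD 19: (21.941,-25.941) -> (21.941,-6.941) [heading=90, draw]
  FD 19: (21.941,-6.941) -> (21.941,12.059) [heading=90, draw]
  -- iteration 3/4 --
  FD 10: (21.941,12.059) -> (21.941,22.059) [heading=90, draw]
  LT 135: heading 90 -> 225
  FD 19: (21.941,22.059) -> (8.506,8.624) [heading=225, draw]
  FD 19: (8.506,8.624) -> (-4.929,-4.811) [heading=225, draw]
  -- iteration 4/4 --
  FD 10: (-4.929,-4.811) -> (-12,-11.882) [heading=225, draw]
  LT 135: heading 225 -> 0
  FD 19: (-12,-11.882) -> (7,-11.882) [heading=0, draw]
  FD 19: (7,-11.882) -> (26,-11.882) [heading=0, draw]
]
FD 17: (26,-11.882) -> (43,-11.882) [heading=0, draw]
LT 62: heading 0 -> 62
Final: pos=(43,-11.882), heading=62, 15 segment(s) drawn

Segment endpoints: x in {-12, -12, -4.929, -2, 1.435, 7, 8.506, 10, 14.87, 21.941, 21.941, 21.941, 21.941, 26, 43}, y in {-25.941, -18.87, -11.882, -11.882, -11.882, -11.882, -6.941, -5.435, -4.811, 8, 8, 8, 8.624, 12.059, 22.059}
xmin=-12, ymin=-25.941, xmax=43, ymax=22.059

Answer: -12 -25.941 43 22.059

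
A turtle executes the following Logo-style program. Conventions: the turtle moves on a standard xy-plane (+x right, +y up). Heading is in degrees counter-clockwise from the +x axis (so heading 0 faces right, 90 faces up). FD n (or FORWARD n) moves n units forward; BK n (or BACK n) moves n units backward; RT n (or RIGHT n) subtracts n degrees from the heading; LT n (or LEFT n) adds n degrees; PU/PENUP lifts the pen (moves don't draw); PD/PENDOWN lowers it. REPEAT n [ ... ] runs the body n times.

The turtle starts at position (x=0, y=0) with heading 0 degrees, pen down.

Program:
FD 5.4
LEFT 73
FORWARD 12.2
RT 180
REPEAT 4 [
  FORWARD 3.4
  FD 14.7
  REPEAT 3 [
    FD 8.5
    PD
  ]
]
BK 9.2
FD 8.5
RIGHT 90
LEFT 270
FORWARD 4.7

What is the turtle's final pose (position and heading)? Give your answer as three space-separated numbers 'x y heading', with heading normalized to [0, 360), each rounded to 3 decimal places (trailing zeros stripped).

Answer: -40.444 -149.949 73

Derivation:
Executing turtle program step by step:
Start: pos=(0,0), heading=0, pen down
FD 5.4: (0,0) -> (5.4,0) [heading=0, draw]
LT 73: heading 0 -> 73
FD 12.2: (5.4,0) -> (8.967,11.667) [heading=73, draw]
RT 180: heading 73 -> 253
REPEAT 4 [
  -- iteration 1/4 --
  FD 3.4: (8.967,11.667) -> (7.973,8.415) [heading=253, draw]
  FD 14.7: (7.973,8.415) -> (3.675,-5.642) [heading=253, draw]
  REPEAT 3 [
    -- iteration 1/3 --
    FD 8.5: (3.675,-5.642) -> (1.19,-13.771) [heading=253, draw]
    PD: pen down
    -- iteration 2/3 --
    FD 8.5: (1.19,-13.771) -> (-1.295,-21.899) [heading=253, draw]
    PD: pen down
    -- iteration 3/3 --
    FD 8.5: (-1.295,-21.899) -> (-3.78,-30.028) [heading=253, draw]
    PD: pen down
  ]
  -- iteration 2/4 --
  FD 3.4: (-3.78,-30.028) -> (-4.775,-33.279) [heading=253, draw]
  FD 14.7: (-4.775,-33.279) -> (-9.072,-47.337) [heading=253, draw]
  REPEAT 3 [
    -- iteration 1/3 --
    FD 8.5: (-9.072,-47.337) -> (-11.558,-55.466) [heading=253, draw]
    PD: pen down
    -- iteration 2/3 --
    FD 8.5: (-11.558,-55.466) -> (-14.043,-63.594) [heading=253, draw]
    PD: pen down
    -- iteration 3/3 --
    FD 8.5: (-14.043,-63.594) -> (-16.528,-71.723) [heading=253, draw]
    PD: pen down
  ]
  -- iteration 3/4 --
  FD 3.4: (-16.528,-71.723) -> (-17.522,-74.974) [heading=253, draw]
  FD 14.7: (-17.522,-74.974) -> (-21.82,-89.032) [heading=253, draw]
  REPEAT 3 [
    -- iteration 1/3 --
    FD 8.5: (-21.82,-89.032) -> (-24.305,-97.161) [heading=253, draw]
    PD: pen down
    -- iteration 2/3 --
    FD 8.5: (-24.305,-97.161) -> (-26.79,-105.289) [heading=253, draw]
    PD: pen down
    -- iteration 3/3 --
    FD 8.5: (-26.79,-105.289) -> (-29.275,-113.418) [heading=253, draw]
    PD: pen down
  ]
  -- iteration 4/4 --
  FD 3.4: (-29.275,-113.418) -> (-30.269,-116.669) [heading=253, draw]
  FD 14.7: (-30.269,-116.669) -> (-34.567,-130.727) [heading=253, draw]
  REPEAT 3 [
    -- iteration 1/3 --
    FD 8.5: (-34.567,-130.727) -> (-37.052,-138.855) [heading=253, draw]
    PD: pen down
    -- iteration 2/3 --
    FD 8.5: (-37.052,-138.855) -> (-39.538,-146.984) [heading=253, draw]
    PD: pen down
    -- iteration 3/3 --
    FD 8.5: (-39.538,-146.984) -> (-42.023,-155.113) [heading=253, draw]
    PD: pen down
  ]
]
BK 9.2: (-42.023,-155.113) -> (-39.333,-146.315) [heading=253, draw]
FD 8.5: (-39.333,-146.315) -> (-41.818,-154.443) [heading=253, draw]
RT 90: heading 253 -> 163
LT 270: heading 163 -> 73
FD 4.7: (-41.818,-154.443) -> (-40.444,-149.949) [heading=73, draw]
Final: pos=(-40.444,-149.949), heading=73, 25 segment(s) drawn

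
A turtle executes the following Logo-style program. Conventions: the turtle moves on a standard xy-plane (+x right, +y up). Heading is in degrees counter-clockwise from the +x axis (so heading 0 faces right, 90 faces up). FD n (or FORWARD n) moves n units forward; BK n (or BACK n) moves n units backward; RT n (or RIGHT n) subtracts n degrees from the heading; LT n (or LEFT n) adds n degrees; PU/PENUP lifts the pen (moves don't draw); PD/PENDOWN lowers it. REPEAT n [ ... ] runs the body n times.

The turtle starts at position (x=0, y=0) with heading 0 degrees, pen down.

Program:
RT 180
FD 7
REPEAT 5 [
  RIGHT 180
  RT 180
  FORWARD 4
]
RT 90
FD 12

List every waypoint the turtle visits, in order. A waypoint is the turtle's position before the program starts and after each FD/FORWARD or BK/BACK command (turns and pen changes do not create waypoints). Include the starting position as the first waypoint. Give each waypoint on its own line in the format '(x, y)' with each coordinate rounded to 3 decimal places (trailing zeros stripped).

Executing turtle program step by step:
Start: pos=(0,0), heading=0, pen down
RT 180: heading 0 -> 180
FD 7: (0,0) -> (-7,0) [heading=180, draw]
REPEAT 5 [
  -- iteration 1/5 --
  RT 180: heading 180 -> 0
  RT 180: heading 0 -> 180
  FD 4: (-7,0) -> (-11,0) [heading=180, draw]
  -- iteration 2/5 --
  RT 180: heading 180 -> 0
  RT 180: heading 0 -> 180
  FD 4: (-11,0) -> (-15,0) [heading=180, draw]
  -- iteration 3/5 --
  RT 180: heading 180 -> 0
  RT 180: heading 0 -> 180
  FD 4: (-15,0) -> (-19,0) [heading=180, draw]
  -- iteration 4/5 --
  RT 180: heading 180 -> 0
  RT 180: heading 0 -> 180
  FD 4: (-19,0) -> (-23,0) [heading=180, draw]
  -- iteration 5/5 --
  RT 180: heading 180 -> 0
  RT 180: heading 0 -> 180
  FD 4: (-23,0) -> (-27,0) [heading=180, draw]
]
RT 90: heading 180 -> 90
FD 12: (-27,0) -> (-27,12) [heading=90, draw]
Final: pos=(-27,12), heading=90, 7 segment(s) drawn
Waypoints (8 total):
(0, 0)
(-7, 0)
(-11, 0)
(-15, 0)
(-19, 0)
(-23, 0)
(-27, 0)
(-27, 12)

Answer: (0, 0)
(-7, 0)
(-11, 0)
(-15, 0)
(-19, 0)
(-23, 0)
(-27, 0)
(-27, 12)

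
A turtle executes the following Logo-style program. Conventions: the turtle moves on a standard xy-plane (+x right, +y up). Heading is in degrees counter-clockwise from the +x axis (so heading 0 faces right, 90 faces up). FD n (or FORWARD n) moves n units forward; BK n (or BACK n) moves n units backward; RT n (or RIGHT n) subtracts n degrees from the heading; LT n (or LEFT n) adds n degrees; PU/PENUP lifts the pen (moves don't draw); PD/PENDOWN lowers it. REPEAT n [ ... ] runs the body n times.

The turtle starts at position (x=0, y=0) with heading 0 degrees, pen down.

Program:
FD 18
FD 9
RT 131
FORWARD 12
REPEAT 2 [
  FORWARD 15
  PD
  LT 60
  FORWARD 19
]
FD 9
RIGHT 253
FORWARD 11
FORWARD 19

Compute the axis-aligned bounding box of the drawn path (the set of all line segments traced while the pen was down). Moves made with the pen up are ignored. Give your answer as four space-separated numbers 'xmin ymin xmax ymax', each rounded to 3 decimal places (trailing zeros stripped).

Answer: 0 -57.867 47.841 0

Derivation:
Executing turtle program step by step:
Start: pos=(0,0), heading=0, pen down
FD 18: (0,0) -> (18,0) [heading=0, draw]
FD 9: (18,0) -> (27,0) [heading=0, draw]
RT 131: heading 0 -> 229
FD 12: (27,0) -> (19.127,-9.057) [heading=229, draw]
REPEAT 2 [
  -- iteration 1/2 --
  FD 15: (19.127,-9.057) -> (9.286,-20.377) [heading=229, draw]
  PD: pen down
  LT 60: heading 229 -> 289
  FD 19: (9.286,-20.377) -> (15.472,-38.342) [heading=289, draw]
  -- iteration 2/2 --
  FD 15: (15.472,-38.342) -> (20.356,-52.525) [heading=289, draw]
  PD: pen down
  LT 60: heading 289 -> 349
  FD 19: (20.356,-52.525) -> (39.007,-56.15) [heading=349, draw]
]
FD 9: (39.007,-56.15) -> (47.841,-57.867) [heading=349, draw]
RT 253: heading 349 -> 96
FD 11: (47.841,-57.867) -> (46.691,-46.928) [heading=96, draw]
FD 19: (46.691,-46.928) -> (44.705,-28.032) [heading=96, draw]
Final: pos=(44.705,-28.032), heading=96, 10 segment(s) drawn

Segment endpoints: x in {0, 9.286, 15.472, 18, 19.127, 20.356, 27, 39.007, 44.705, 46.691, 47.841}, y in {-57.867, -56.15, -52.525, -46.928, -38.342, -28.032, -20.377, -9.057, 0}
xmin=0, ymin=-57.867, xmax=47.841, ymax=0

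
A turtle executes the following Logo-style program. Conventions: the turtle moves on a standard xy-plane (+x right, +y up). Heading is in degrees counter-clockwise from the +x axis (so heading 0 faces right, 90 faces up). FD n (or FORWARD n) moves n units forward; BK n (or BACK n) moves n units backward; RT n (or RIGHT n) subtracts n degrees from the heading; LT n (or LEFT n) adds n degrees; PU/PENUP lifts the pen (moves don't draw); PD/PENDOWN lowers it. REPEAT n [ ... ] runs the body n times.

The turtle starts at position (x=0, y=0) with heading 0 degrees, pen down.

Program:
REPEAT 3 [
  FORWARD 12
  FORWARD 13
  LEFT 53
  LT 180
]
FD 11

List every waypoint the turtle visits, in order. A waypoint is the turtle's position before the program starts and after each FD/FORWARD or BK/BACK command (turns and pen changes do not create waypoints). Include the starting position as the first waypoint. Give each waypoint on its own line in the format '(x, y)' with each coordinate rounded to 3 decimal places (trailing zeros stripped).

Answer: (0, 0)
(12, 0)
(25, 0)
(17.778, -9.584)
(9.955, -19.966)
(6.647, -8.431)
(3.064, 4.066)
(13.333, 0.124)

Derivation:
Executing turtle program step by step:
Start: pos=(0,0), heading=0, pen down
REPEAT 3 [
  -- iteration 1/3 --
  FD 12: (0,0) -> (12,0) [heading=0, draw]
  FD 13: (12,0) -> (25,0) [heading=0, draw]
  LT 53: heading 0 -> 53
  LT 180: heading 53 -> 233
  -- iteration 2/3 --
  FD 12: (25,0) -> (17.778,-9.584) [heading=233, draw]
  FD 13: (17.778,-9.584) -> (9.955,-19.966) [heading=233, draw]
  LT 53: heading 233 -> 286
  LT 180: heading 286 -> 106
  -- iteration 3/3 --
  FD 12: (9.955,-19.966) -> (6.647,-8.431) [heading=106, draw]
  FD 13: (6.647,-8.431) -> (3.064,4.066) [heading=106, draw]
  LT 53: heading 106 -> 159
  LT 180: heading 159 -> 339
]
FD 11: (3.064,4.066) -> (13.333,0.124) [heading=339, draw]
Final: pos=(13.333,0.124), heading=339, 7 segment(s) drawn
Waypoints (8 total):
(0, 0)
(12, 0)
(25, 0)
(17.778, -9.584)
(9.955, -19.966)
(6.647, -8.431)
(3.064, 4.066)
(13.333, 0.124)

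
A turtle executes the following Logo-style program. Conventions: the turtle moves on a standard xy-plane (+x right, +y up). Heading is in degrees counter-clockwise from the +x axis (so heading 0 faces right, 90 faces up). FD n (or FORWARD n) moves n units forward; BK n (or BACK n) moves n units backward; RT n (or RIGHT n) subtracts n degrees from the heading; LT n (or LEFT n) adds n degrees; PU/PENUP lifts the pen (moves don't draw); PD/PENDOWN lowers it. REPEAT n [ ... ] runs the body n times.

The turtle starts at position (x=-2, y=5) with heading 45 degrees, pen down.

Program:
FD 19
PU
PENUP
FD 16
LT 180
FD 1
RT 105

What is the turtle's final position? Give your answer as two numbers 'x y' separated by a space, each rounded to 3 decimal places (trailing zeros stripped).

Answer: 22.042 29.042

Derivation:
Executing turtle program step by step:
Start: pos=(-2,5), heading=45, pen down
FD 19: (-2,5) -> (11.435,18.435) [heading=45, draw]
PU: pen up
PU: pen up
FD 16: (11.435,18.435) -> (22.749,29.749) [heading=45, move]
LT 180: heading 45 -> 225
FD 1: (22.749,29.749) -> (22.042,29.042) [heading=225, move]
RT 105: heading 225 -> 120
Final: pos=(22.042,29.042), heading=120, 1 segment(s) drawn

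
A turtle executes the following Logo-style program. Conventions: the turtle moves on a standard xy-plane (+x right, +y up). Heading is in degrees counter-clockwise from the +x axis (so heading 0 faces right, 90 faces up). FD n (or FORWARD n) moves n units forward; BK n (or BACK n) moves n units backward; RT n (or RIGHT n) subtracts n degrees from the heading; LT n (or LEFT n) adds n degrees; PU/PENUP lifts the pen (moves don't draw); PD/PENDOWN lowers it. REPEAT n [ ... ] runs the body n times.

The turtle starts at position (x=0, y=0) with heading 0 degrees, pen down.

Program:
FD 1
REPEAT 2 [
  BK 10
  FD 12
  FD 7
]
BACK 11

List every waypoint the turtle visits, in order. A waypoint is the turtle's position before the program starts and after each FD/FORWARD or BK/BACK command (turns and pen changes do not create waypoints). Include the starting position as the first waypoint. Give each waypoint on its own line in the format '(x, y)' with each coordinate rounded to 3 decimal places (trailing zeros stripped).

Executing turtle program step by step:
Start: pos=(0,0), heading=0, pen down
FD 1: (0,0) -> (1,0) [heading=0, draw]
REPEAT 2 [
  -- iteration 1/2 --
  BK 10: (1,0) -> (-9,0) [heading=0, draw]
  FD 12: (-9,0) -> (3,0) [heading=0, draw]
  FD 7: (3,0) -> (10,0) [heading=0, draw]
  -- iteration 2/2 --
  BK 10: (10,0) -> (0,0) [heading=0, draw]
  FD 12: (0,0) -> (12,0) [heading=0, draw]
  FD 7: (12,0) -> (19,0) [heading=0, draw]
]
BK 11: (19,0) -> (8,0) [heading=0, draw]
Final: pos=(8,0), heading=0, 8 segment(s) drawn
Waypoints (9 total):
(0, 0)
(1, 0)
(-9, 0)
(3, 0)
(10, 0)
(0, 0)
(12, 0)
(19, 0)
(8, 0)

Answer: (0, 0)
(1, 0)
(-9, 0)
(3, 0)
(10, 0)
(0, 0)
(12, 0)
(19, 0)
(8, 0)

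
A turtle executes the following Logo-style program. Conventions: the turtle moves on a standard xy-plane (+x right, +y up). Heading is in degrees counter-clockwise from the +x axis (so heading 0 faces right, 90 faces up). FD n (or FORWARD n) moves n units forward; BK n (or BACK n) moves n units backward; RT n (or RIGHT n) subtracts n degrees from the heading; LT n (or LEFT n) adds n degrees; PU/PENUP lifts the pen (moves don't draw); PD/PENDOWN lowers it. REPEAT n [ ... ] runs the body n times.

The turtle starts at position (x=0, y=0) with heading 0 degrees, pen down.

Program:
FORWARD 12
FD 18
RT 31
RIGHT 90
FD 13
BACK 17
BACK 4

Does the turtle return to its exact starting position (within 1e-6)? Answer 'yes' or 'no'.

Answer: no

Derivation:
Executing turtle program step by step:
Start: pos=(0,0), heading=0, pen down
FD 12: (0,0) -> (12,0) [heading=0, draw]
FD 18: (12,0) -> (30,0) [heading=0, draw]
RT 31: heading 0 -> 329
RT 90: heading 329 -> 239
FD 13: (30,0) -> (23.305,-11.143) [heading=239, draw]
BK 17: (23.305,-11.143) -> (32.06,3.429) [heading=239, draw]
BK 4: (32.06,3.429) -> (34.12,6.857) [heading=239, draw]
Final: pos=(34.12,6.857), heading=239, 5 segment(s) drawn

Start position: (0, 0)
Final position: (34.12, 6.857)
Distance = 34.803; >= 1e-6 -> NOT closed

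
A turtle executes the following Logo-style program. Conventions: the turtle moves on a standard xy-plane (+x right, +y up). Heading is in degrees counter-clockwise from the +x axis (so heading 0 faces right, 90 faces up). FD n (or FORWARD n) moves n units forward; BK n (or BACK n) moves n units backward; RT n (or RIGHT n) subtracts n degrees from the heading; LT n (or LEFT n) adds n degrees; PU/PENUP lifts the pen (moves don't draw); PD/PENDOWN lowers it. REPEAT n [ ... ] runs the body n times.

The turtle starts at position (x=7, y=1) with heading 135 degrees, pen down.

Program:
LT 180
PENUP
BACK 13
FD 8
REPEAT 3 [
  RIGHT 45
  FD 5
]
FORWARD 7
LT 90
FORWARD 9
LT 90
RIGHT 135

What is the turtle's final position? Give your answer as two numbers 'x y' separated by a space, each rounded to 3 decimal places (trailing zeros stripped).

Executing turtle program step by step:
Start: pos=(7,1), heading=135, pen down
LT 180: heading 135 -> 315
PU: pen up
BK 13: (7,1) -> (-2.192,10.192) [heading=315, move]
FD 8: (-2.192,10.192) -> (3.464,4.536) [heading=315, move]
REPEAT 3 [
  -- iteration 1/3 --
  RT 45: heading 315 -> 270
  FD 5: (3.464,4.536) -> (3.464,-0.464) [heading=270, move]
  -- iteration 2/3 --
  RT 45: heading 270 -> 225
  FD 5: (3.464,-0.464) -> (-0.071,-4) [heading=225, move]
  -- iteration 3/3 --
  RT 45: heading 225 -> 180
  FD 5: (-0.071,-4) -> (-5.071,-4) [heading=180, move]
]
FD 7: (-5.071,-4) -> (-12.071,-4) [heading=180, move]
LT 90: heading 180 -> 270
FD 9: (-12.071,-4) -> (-12.071,-13) [heading=270, move]
LT 90: heading 270 -> 0
RT 135: heading 0 -> 225
Final: pos=(-12.071,-13), heading=225, 0 segment(s) drawn

Answer: -12.071 -13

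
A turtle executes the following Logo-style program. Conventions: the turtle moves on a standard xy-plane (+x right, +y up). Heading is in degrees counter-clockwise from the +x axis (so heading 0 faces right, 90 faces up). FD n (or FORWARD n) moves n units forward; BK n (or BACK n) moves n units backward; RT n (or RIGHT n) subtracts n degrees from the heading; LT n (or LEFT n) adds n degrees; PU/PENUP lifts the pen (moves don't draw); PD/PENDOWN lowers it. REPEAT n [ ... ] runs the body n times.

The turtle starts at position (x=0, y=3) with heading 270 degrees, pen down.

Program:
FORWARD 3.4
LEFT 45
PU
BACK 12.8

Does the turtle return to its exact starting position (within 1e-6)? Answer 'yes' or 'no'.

Answer: no

Derivation:
Executing turtle program step by step:
Start: pos=(0,3), heading=270, pen down
FD 3.4: (0,3) -> (0,-0.4) [heading=270, draw]
LT 45: heading 270 -> 315
PU: pen up
BK 12.8: (0,-0.4) -> (-9.051,8.651) [heading=315, move]
Final: pos=(-9.051,8.651), heading=315, 1 segment(s) drawn

Start position: (0, 3)
Final position: (-9.051, 8.651)
Distance = 10.67; >= 1e-6 -> NOT closed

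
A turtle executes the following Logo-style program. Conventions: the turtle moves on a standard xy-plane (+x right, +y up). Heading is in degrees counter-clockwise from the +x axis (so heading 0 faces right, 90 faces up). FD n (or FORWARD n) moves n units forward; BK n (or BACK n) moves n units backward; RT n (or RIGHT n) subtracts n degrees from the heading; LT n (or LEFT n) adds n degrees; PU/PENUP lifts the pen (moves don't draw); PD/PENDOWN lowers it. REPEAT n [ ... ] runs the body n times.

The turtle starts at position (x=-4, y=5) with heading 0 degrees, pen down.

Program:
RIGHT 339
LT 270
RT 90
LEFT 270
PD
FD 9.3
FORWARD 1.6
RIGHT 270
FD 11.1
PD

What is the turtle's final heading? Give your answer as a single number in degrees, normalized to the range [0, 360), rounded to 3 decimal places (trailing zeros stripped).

Answer: 201

Derivation:
Executing turtle program step by step:
Start: pos=(-4,5), heading=0, pen down
RT 339: heading 0 -> 21
LT 270: heading 21 -> 291
RT 90: heading 291 -> 201
LT 270: heading 201 -> 111
PD: pen down
FD 9.3: (-4,5) -> (-7.333,13.682) [heading=111, draw]
FD 1.6: (-7.333,13.682) -> (-7.906,15.176) [heading=111, draw]
RT 270: heading 111 -> 201
FD 11.1: (-7.906,15.176) -> (-18.269,11.198) [heading=201, draw]
PD: pen down
Final: pos=(-18.269,11.198), heading=201, 3 segment(s) drawn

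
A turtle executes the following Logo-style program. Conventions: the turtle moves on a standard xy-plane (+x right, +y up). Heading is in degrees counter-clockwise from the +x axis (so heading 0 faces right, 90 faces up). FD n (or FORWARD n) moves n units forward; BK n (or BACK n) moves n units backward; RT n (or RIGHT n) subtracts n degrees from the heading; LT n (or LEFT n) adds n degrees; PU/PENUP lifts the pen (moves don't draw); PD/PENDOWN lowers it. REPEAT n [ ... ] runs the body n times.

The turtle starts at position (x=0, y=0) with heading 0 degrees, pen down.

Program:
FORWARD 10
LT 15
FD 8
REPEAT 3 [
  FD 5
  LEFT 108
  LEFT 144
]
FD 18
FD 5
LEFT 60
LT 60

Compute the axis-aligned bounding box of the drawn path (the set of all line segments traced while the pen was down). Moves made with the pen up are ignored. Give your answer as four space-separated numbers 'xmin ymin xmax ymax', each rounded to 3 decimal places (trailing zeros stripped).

Executing turtle program step by step:
Start: pos=(0,0), heading=0, pen down
FD 10: (0,0) -> (10,0) [heading=0, draw]
LT 15: heading 0 -> 15
FD 8: (10,0) -> (17.727,2.071) [heading=15, draw]
REPEAT 3 [
  -- iteration 1/3 --
  FD 5: (17.727,2.071) -> (22.557,3.365) [heading=15, draw]
  LT 108: heading 15 -> 123
  LT 144: heading 123 -> 267
  -- iteration 2/3 --
  FD 5: (22.557,3.365) -> (22.295,-1.629) [heading=267, draw]
  LT 108: heading 267 -> 15
  LT 144: heading 15 -> 159
  -- iteration 3/3 --
  FD 5: (22.295,-1.629) -> (17.627,0.163) [heading=159, draw]
  LT 108: heading 159 -> 267
  LT 144: heading 267 -> 51
]
FD 18: (17.627,0.163) -> (28.955,14.152) [heading=51, draw]
FD 5: (28.955,14.152) -> (32.102,18.038) [heading=51, draw]
LT 60: heading 51 -> 111
LT 60: heading 111 -> 171
Final: pos=(32.102,18.038), heading=171, 7 segment(s) drawn

Segment endpoints: x in {0, 10, 17.627, 17.727, 22.295, 22.557, 28.955, 32.102}, y in {-1.629, 0, 0.163, 2.071, 3.365, 14.152, 18.038}
xmin=0, ymin=-1.629, xmax=32.102, ymax=18.038

Answer: 0 -1.629 32.102 18.038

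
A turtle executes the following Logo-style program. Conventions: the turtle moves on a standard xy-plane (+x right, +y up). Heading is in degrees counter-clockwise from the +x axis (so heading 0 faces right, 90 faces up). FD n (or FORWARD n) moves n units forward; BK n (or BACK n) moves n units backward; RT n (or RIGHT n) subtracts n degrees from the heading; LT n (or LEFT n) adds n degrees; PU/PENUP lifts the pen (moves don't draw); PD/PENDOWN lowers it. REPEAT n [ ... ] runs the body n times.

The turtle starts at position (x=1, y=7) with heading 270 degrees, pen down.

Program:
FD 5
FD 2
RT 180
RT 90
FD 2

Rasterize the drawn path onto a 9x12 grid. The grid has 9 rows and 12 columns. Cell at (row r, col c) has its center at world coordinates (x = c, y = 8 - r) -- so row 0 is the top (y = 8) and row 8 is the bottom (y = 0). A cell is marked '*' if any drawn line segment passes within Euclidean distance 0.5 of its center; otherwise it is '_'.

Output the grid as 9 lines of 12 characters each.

Answer: ____________
_*__________
_*__________
_*__________
_*__________
_*__________
_*__________
_*__________
_***________

Derivation:
Segment 0: (1,7) -> (1,2)
Segment 1: (1,2) -> (1,0)
Segment 2: (1,0) -> (3,0)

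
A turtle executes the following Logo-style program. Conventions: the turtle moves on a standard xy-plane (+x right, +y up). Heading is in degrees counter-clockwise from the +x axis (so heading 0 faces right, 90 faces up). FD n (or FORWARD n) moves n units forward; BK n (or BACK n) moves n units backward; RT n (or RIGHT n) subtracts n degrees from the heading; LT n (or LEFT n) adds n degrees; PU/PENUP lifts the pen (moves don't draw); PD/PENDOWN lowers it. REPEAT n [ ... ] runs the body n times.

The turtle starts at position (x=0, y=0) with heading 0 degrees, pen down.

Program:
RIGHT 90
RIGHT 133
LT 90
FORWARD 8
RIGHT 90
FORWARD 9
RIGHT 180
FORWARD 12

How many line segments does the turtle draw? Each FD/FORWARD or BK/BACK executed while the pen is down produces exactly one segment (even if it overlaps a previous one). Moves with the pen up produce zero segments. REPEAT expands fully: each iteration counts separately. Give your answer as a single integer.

Executing turtle program step by step:
Start: pos=(0,0), heading=0, pen down
RT 90: heading 0 -> 270
RT 133: heading 270 -> 137
LT 90: heading 137 -> 227
FD 8: (0,0) -> (-5.456,-5.851) [heading=227, draw]
RT 90: heading 227 -> 137
FD 9: (-5.456,-5.851) -> (-12.038,0.287) [heading=137, draw]
RT 180: heading 137 -> 317
FD 12: (-12.038,0.287) -> (-3.262,-7.897) [heading=317, draw]
Final: pos=(-3.262,-7.897), heading=317, 3 segment(s) drawn
Segments drawn: 3

Answer: 3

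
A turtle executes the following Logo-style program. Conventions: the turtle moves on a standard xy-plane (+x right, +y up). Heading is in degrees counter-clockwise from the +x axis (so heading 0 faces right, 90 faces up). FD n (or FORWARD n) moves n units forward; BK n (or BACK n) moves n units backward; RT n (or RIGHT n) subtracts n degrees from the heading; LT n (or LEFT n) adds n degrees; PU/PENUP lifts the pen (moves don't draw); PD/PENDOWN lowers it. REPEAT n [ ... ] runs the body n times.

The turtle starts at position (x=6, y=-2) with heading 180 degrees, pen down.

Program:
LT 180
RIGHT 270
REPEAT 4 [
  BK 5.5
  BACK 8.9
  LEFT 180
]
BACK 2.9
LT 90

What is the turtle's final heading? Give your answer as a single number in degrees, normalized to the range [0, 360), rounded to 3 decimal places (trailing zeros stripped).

Answer: 180

Derivation:
Executing turtle program step by step:
Start: pos=(6,-2), heading=180, pen down
LT 180: heading 180 -> 0
RT 270: heading 0 -> 90
REPEAT 4 [
  -- iteration 1/4 --
  BK 5.5: (6,-2) -> (6,-7.5) [heading=90, draw]
  BK 8.9: (6,-7.5) -> (6,-16.4) [heading=90, draw]
  LT 180: heading 90 -> 270
  -- iteration 2/4 --
  BK 5.5: (6,-16.4) -> (6,-10.9) [heading=270, draw]
  BK 8.9: (6,-10.9) -> (6,-2) [heading=270, draw]
  LT 180: heading 270 -> 90
  -- iteration 3/4 --
  BK 5.5: (6,-2) -> (6,-7.5) [heading=90, draw]
  BK 8.9: (6,-7.5) -> (6,-16.4) [heading=90, draw]
  LT 180: heading 90 -> 270
  -- iteration 4/4 --
  BK 5.5: (6,-16.4) -> (6,-10.9) [heading=270, draw]
  BK 8.9: (6,-10.9) -> (6,-2) [heading=270, draw]
  LT 180: heading 270 -> 90
]
BK 2.9: (6,-2) -> (6,-4.9) [heading=90, draw]
LT 90: heading 90 -> 180
Final: pos=(6,-4.9), heading=180, 9 segment(s) drawn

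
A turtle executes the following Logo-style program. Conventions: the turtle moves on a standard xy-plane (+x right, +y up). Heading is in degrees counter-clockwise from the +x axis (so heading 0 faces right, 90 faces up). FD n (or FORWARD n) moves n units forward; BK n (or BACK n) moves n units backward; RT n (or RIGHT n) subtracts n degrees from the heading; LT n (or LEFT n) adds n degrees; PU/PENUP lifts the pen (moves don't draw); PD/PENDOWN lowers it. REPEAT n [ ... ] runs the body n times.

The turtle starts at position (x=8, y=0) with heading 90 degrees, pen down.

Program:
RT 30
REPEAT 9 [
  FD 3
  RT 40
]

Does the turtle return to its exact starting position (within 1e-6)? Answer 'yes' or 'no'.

Answer: yes

Derivation:
Executing turtle program step by step:
Start: pos=(8,0), heading=90, pen down
RT 30: heading 90 -> 60
REPEAT 9 [
  -- iteration 1/9 --
  FD 3: (8,0) -> (9.5,2.598) [heading=60, draw]
  RT 40: heading 60 -> 20
  -- iteration 2/9 --
  FD 3: (9.5,2.598) -> (12.319,3.624) [heading=20, draw]
  RT 40: heading 20 -> 340
  -- iteration 3/9 --
  FD 3: (12.319,3.624) -> (15.138,2.598) [heading=340, draw]
  RT 40: heading 340 -> 300
  -- iteration 4/9 --
  FD 3: (15.138,2.598) -> (16.638,0) [heading=300, draw]
  RT 40: heading 300 -> 260
  -- iteration 5/9 --
  FD 3: (16.638,0) -> (16.117,-2.954) [heading=260, draw]
  RT 40: heading 260 -> 220
  -- iteration 6/9 --
  FD 3: (16.117,-2.954) -> (13.819,-4.883) [heading=220, draw]
  RT 40: heading 220 -> 180
  -- iteration 7/9 --
  FD 3: (13.819,-4.883) -> (10.819,-4.883) [heading=180, draw]
  RT 40: heading 180 -> 140
  -- iteration 8/9 --
  FD 3: (10.819,-4.883) -> (8.521,-2.954) [heading=140, draw]
  RT 40: heading 140 -> 100
  -- iteration 9/9 --
  FD 3: (8.521,-2.954) -> (8,0) [heading=100, draw]
  RT 40: heading 100 -> 60
]
Final: pos=(8,0), heading=60, 9 segment(s) drawn

Start position: (8, 0)
Final position: (8, 0)
Distance = 0; < 1e-6 -> CLOSED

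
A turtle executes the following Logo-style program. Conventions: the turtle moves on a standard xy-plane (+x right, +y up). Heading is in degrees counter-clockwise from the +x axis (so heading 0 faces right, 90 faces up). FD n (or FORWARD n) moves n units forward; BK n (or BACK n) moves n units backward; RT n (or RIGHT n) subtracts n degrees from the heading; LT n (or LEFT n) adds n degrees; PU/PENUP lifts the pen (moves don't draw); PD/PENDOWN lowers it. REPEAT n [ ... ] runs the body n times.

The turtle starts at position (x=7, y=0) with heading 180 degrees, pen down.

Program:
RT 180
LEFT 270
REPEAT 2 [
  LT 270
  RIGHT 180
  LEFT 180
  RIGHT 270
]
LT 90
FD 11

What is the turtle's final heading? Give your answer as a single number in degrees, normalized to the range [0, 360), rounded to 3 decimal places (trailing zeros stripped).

Executing turtle program step by step:
Start: pos=(7,0), heading=180, pen down
RT 180: heading 180 -> 0
LT 270: heading 0 -> 270
REPEAT 2 [
  -- iteration 1/2 --
  LT 270: heading 270 -> 180
  RT 180: heading 180 -> 0
  LT 180: heading 0 -> 180
  RT 270: heading 180 -> 270
  -- iteration 2/2 --
  LT 270: heading 270 -> 180
  RT 180: heading 180 -> 0
  LT 180: heading 0 -> 180
  RT 270: heading 180 -> 270
]
LT 90: heading 270 -> 0
FD 11: (7,0) -> (18,0) [heading=0, draw]
Final: pos=(18,0), heading=0, 1 segment(s) drawn

Answer: 0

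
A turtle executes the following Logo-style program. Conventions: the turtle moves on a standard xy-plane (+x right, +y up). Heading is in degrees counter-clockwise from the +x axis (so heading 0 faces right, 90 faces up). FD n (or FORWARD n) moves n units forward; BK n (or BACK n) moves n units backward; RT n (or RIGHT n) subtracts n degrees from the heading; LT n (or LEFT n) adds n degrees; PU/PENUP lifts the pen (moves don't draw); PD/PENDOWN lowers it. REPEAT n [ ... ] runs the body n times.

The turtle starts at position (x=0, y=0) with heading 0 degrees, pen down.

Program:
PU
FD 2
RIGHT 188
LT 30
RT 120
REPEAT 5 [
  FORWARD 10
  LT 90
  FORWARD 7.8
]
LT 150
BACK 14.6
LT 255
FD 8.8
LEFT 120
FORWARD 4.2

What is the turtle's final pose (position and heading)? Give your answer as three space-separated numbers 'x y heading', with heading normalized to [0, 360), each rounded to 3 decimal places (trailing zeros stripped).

Executing turtle program step by step:
Start: pos=(0,0), heading=0, pen down
PU: pen up
FD 2: (0,0) -> (2,0) [heading=0, move]
RT 188: heading 0 -> 172
LT 30: heading 172 -> 202
RT 120: heading 202 -> 82
REPEAT 5 [
  -- iteration 1/5 --
  FD 10: (2,0) -> (3.392,9.903) [heading=82, move]
  LT 90: heading 82 -> 172
  FD 7.8: (3.392,9.903) -> (-4.332,10.988) [heading=172, move]
  -- iteration 2/5 --
  FD 10: (-4.332,10.988) -> (-14.235,12.38) [heading=172, move]
  LT 90: heading 172 -> 262
  FD 7.8: (-14.235,12.38) -> (-15.321,4.656) [heading=262, move]
  -- iteration 3/5 --
  FD 10: (-15.321,4.656) -> (-16.712,-5.247) [heading=262, move]
  LT 90: heading 262 -> 352
  FD 7.8: (-16.712,-5.247) -> (-8.988,-6.332) [heading=352, move]
  -- iteration 4/5 --
  FD 10: (-8.988,-6.332) -> (0.914,-7.724) [heading=352, move]
  LT 90: heading 352 -> 82
  FD 7.8: (0.914,-7.724) -> (2,0) [heading=82, move]
  -- iteration 5/5 --
  FD 10: (2,0) -> (3.392,9.903) [heading=82, move]
  LT 90: heading 82 -> 172
  FD 7.8: (3.392,9.903) -> (-4.332,10.988) [heading=172, move]
]
LT 150: heading 172 -> 322
BK 14.6: (-4.332,10.988) -> (-15.837,19.977) [heading=322, move]
LT 255: heading 322 -> 217
FD 8.8: (-15.837,19.977) -> (-22.865,14.681) [heading=217, move]
LT 120: heading 217 -> 337
FD 4.2: (-22.865,14.681) -> (-18.999,13.04) [heading=337, move]
Final: pos=(-18.999,13.04), heading=337, 0 segment(s) drawn

Answer: -18.999 13.04 337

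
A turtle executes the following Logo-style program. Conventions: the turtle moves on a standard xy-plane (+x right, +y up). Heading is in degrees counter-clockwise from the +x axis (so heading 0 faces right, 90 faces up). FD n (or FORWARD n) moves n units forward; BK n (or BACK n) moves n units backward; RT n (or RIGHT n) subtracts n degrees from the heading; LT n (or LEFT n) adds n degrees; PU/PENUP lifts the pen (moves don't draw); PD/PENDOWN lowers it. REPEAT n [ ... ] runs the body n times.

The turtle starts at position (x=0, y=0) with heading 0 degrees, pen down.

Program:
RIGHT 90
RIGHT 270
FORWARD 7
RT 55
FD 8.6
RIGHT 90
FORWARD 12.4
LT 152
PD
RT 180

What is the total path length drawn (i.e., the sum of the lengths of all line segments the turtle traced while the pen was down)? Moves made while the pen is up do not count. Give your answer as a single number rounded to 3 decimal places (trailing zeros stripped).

Answer: 28

Derivation:
Executing turtle program step by step:
Start: pos=(0,0), heading=0, pen down
RT 90: heading 0 -> 270
RT 270: heading 270 -> 0
FD 7: (0,0) -> (7,0) [heading=0, draw]
RT 55: heading 0 -> 305
FD 8.6: (7,0) -> (11.933,-7.045) [heading=305, draw]
RT 90: heading 305 -> 215
FD 12.4: (11.933,-7.045) -> (1.775,-14.157) [heading=215, draw]
LT 152: heading 215 -> 7
PD: pen down
RT 180: heading 7 -> 187
Final: pos=(1.775,-14.157), heading=187, 3 segment(s) drawn

Segment lengths:
  seg 1: (0,0) -> (7,0), length = 7
  seg 2: (7,0) -> (11.933,-7.045), length = 8.6
  seg 3: (11.933,-7.045) -> (1.775,-14.157), length = 12.4
Total = 28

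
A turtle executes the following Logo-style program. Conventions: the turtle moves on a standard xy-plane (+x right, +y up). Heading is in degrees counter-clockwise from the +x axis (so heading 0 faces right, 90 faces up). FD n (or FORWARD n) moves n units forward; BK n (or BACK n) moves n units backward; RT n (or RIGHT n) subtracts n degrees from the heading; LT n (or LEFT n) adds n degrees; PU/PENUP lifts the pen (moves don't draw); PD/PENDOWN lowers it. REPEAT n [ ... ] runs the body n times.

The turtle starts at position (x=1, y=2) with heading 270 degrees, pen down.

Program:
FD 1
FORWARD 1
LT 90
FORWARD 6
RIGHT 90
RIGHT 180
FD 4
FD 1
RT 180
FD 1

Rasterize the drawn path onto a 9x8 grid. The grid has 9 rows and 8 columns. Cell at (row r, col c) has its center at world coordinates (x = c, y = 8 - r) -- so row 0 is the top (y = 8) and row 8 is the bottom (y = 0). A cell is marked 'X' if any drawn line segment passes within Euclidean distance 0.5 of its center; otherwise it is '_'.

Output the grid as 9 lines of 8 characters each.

Segment 0: (1,2) -> (1,1)
Segment 1: (1,1) -> (1,0)
Segment 2: (1,0) -> (7,-0)
Segment 3: (7,-0) -> (7,4)
Segment 4: (7,4) -> (7,5)
Segment 5: (7,5) -> (7,4)

Answer: ________
________
________
_______X
_______X
_______X
_X_____X
_X_____X
_XXXXXXX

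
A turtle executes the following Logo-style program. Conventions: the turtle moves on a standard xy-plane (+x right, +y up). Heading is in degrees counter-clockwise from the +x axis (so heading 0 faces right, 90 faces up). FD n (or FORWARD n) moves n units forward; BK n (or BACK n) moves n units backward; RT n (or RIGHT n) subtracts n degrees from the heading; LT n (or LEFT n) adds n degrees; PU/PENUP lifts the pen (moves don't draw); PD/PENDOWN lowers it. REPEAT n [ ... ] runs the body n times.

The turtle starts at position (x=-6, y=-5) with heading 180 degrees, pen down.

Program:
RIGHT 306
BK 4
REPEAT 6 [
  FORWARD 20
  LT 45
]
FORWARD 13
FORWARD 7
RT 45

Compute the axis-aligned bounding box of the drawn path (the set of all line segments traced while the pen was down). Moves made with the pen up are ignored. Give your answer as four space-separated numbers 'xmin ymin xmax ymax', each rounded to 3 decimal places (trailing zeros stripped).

Executing turtle program step by step:
Start: pos=(-6,-5), heading=180, pen down
RT 306: heading 180 -> 234
BK 4: (-6,-5) -> (-3.649,-1.764) [heading=234, draw]
REPEAT 6 [
  -- iteration 1/6 --
  FD 20: (-3.649,-1.764) -> (-15.405,-17.944) [heading=234, draw]
  LT 45: heading 234 -> 279
  -- iteration 2/6 --
  FD 20: (-15.405,-17.944) -> (-12.276,-37.698) [heading=279, draw]
  LT 45: heading 279 -> 324
  -- iteration 3/6 --
  FD 20: (-12.276,-37.698) -> (3.904,-49.454) [heading=324, draw]
  LT 45: heading 324 -> 9
  -- iteration 4/6 --
  FD 20: (3.904,-49.454) -> (23.658,-46.325) [heading=9, draw]
  LT 45: heading 9 -> 54
  -- iteration 5/6 --
  FD 20: (23.658,-46.325) -> (35.414,-30.145) [heading=54, draw]
  LT 45: heading 54 -> 99
  -- iteration 6/6 --
  FD 20: (35.414,-30.145) -> (32.285,-10.391) [heading=99, draw]
  LT 45: heading 99 -> 144
]
FD 13: (32.285,-10.391) -> (21.768,-2.75) [heading=144, draw]
FD 7: (21.768,-2.75) -> (16.105,1.365) [heading=144, draw]
RT 45: heading 144 -> 99
Final: pos=(16.105,1.365), heading=99, 9 segment(s) drawn

Segment endpoints: x in {-15.405, -12.276, -6, -3.649, 3.904, 16.105, 21.768, 23.658, 32.285, 35.414}, y in {-49.454, -46.325, -37.698, -30.145, -17.944, -10.391, -5, -2.75, -1.764, 1.365}
xmin=-15.405, ymin=-49.454, xmax=35.414, ymax=1.365

Answer: -15.405 -49.454 35.414 1.365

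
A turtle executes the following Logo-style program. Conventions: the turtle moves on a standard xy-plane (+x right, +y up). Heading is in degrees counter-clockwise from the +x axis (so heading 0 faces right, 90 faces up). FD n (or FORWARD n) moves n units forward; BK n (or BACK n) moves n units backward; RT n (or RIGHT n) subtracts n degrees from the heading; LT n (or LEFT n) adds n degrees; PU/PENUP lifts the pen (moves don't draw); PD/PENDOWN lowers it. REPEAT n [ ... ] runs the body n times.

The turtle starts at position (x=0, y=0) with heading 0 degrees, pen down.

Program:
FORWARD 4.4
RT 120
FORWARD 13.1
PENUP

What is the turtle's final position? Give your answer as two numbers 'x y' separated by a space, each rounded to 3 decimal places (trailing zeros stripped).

Executing turtle program step by step:
Start: pos=(0,0), heading=0, pen down
FD 4.4: (0,0) -> (4.4,0) [heading=0, draw]
RT 120: heading 0 -> 240
FD 13.1: (4.4,0) -> (-2.15,-11.345) [heading=240, draw]
PU: pen up
Final: pos=(-2.15,-11.345), heading=240, 2 segment(s) drawn

Answer: -2.15 -11.345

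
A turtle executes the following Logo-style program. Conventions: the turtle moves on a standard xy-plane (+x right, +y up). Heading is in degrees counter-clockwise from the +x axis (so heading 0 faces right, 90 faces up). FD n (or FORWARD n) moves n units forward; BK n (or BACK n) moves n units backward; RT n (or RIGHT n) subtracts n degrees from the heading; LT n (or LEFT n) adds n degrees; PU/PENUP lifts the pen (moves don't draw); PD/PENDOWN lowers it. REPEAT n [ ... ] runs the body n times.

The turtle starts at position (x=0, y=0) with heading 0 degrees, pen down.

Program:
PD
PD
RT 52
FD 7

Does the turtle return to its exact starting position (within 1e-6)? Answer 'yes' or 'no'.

Executing turtle program step by step:
Start: pos=(0,0), heading=0, pen down
PD: pen down
PD: pen down
RT 52: heading 0 -> 308
FD 7: (0,0) -> (4.31,-5.516) [heading=308, draw]
Final: pos=(4.31,-5.516), heading=308, 1 segment(s) drawn

Start position: (0, 0)
Final position: (4.31, -5.516)
Distance = 7; >= 1e-6 -> NOT closed

Answer: no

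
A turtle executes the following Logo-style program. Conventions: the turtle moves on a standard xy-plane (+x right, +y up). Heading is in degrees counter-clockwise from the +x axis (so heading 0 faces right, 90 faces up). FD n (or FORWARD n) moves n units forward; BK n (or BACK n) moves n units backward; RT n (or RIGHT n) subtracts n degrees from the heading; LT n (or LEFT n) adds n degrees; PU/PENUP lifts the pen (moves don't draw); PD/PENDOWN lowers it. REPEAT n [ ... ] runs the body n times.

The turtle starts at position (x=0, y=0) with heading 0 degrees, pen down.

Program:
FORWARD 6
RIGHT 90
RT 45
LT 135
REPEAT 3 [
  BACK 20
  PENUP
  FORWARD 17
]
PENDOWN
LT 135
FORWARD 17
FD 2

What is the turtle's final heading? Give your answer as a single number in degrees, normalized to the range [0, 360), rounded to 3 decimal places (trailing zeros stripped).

Executing turtle program step by step:
Start: pos=(0,0), heading=0, pen down
FD 6: (0,0) -> (6,0) [heading=0, draw]
RT 90: heading 0 -> 270
RT 45: heading 270 -> 225
LT 135: heading 225 -> 0
REPEAT 3 [
  -- iteration 1/3 --
  BK 20: (6,0) -> (-14,0) [heading=0, draw]
  PU: pen up
  FD 17: (-14,0) -> (3,0) [heading=0, move]
  -- iteration 2/3 --
  BK 20: (3,0) -> (-17,0) [heading=0, move]
  PU: pen up
  FD 17: (-17,0) -> (0,0) [heading=0, move]
  -- iteration 3/3 --
  BK 20: (0,0) -> (-20,0) [heading=0, move]
  PU: pen up
  FD 17: (-20,0) -> (-3,0) [heading=0, move]
]
PD: pen down
LT 135: heading 0 -> 135
FD 17: (-3,0) -> (-15.021,12.021) [heading=135, draw]
FD 2: (-15.021,12.021) -> (-16.435,13.435) [heading=135, draw]
Final: pos=(-16.435,13.435), heading=135, 4 segment(s) drawn

Answer: 135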